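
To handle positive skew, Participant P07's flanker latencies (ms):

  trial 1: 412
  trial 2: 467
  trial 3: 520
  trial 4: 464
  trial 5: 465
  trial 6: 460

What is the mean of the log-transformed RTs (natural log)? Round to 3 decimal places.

ln(RT): 6.0210, 6.1463, 6.2538, 6.1399, 6.1420, 6.1312
Σ ln(RT) = 36.8343
Mean = 36.8343/6 = 6.13905

6.139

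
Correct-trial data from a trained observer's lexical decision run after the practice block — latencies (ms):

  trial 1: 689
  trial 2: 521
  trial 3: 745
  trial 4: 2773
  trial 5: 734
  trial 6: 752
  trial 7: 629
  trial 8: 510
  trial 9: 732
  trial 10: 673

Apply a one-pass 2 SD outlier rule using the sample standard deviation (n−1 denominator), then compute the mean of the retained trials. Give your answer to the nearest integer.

n = 10, ΣRT = 8758, M = 875.800
Σ(x−M)² = 4069213.60; s = √(4069213.60/9) = 672.410
Cutoffs: 875.800 ± 2·672.410 → [-469.0, 2220.6]
Outside: 2773 → excluded.
Retained (n=9): Σ = 5985, mean = 5985/9 = 665.000

665 ms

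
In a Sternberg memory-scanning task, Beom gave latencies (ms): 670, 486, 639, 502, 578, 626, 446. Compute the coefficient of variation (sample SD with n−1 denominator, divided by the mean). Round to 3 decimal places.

n = 7, Σ = 3947, M = 563.8571
Σ(x−M)² = 44752.857; s = √(44752.857/6) = 86.3644
CV = 86.3644 / 563.8571 = 0.15317

0.153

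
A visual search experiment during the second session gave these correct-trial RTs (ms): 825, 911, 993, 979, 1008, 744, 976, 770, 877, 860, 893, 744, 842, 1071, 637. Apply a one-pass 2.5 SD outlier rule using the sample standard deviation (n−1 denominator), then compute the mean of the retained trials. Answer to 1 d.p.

875.3 ms

n = 15, ΣRT = 13130, M = 875.333
Σ(x−M)² = 198473.33; s = √(198473.33/14) = 119.066
Cutoffs: 875.333 ± 2.5·119.066 → [577.7, 1173.0]
No RTs fall outside the cutoffs; all 15 retained. Mean = 13130/15 = 875.333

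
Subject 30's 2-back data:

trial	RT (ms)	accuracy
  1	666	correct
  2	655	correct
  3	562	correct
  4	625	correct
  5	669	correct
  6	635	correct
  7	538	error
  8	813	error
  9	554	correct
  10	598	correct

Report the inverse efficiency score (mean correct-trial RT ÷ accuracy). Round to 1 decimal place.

Correct trials (n=8): 666, 655, 562, 625, 669, 635, 554, 598
Mean correct RT = 4964/8 = 620.5000 ms
Proportion correct = 8/10
IES = 620.5000 / (8/10) = 775.625 ms

775.6 ms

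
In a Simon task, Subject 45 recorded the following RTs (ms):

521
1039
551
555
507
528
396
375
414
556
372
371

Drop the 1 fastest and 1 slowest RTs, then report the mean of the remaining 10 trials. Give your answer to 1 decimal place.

Sorted: 371, 372, 375, 396, 414, 507, 521, 528, 551, 555, 556, 1039
Drop lowest 1 (371) and highest 1 (1039)
Remaining (n=10): Σ = 4775, mean = 4775/10 = 477.500

477.5 ms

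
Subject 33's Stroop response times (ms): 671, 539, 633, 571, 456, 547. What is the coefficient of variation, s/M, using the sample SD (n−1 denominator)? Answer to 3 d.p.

n = 6, Σ = 3417, M = 569.5000
Σ(x−M)² = 28655.500; s = √(28655.500/5) = 75.7040
CV = 75.7040 / 569.5000 = 0.13293

0.133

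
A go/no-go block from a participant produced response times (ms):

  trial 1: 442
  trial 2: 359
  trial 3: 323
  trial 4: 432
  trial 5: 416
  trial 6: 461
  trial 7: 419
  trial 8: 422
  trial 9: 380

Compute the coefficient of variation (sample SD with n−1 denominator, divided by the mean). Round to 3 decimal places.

n = 9, Σ = 3654, M = 406.0000
Σ(x−M)² = 15296.000; s = √(15296.000/8) = 43.7264
CV = 43.7264 / 406.0000 = 0.10770

0.108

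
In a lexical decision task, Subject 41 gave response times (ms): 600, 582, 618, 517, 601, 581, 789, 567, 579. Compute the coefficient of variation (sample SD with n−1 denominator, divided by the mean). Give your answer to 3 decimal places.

n = 9, Σ = 5434, M = 603.7778
Σ(x−M)² = 45021.556; s = √(45021.556/8) = 75.0180
CV = 75.0180 / 603.7778 = 0.12425

0.124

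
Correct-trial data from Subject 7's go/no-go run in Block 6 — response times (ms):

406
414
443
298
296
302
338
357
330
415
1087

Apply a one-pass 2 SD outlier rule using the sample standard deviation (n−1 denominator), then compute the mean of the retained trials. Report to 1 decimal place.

n = 11, ΣRT = 4686, M = 426.000
Σ(x−M)² = 508256.00; s = √(508256.00/10) = 225.445
Cutoffs: 426.000 ± 2·225.445 → [-24.9, 876.9]
Outside: 1087 → excluded.
Retained (n=10): Σ = 3599, mean = 3599/10 = 359.900

359.9 ms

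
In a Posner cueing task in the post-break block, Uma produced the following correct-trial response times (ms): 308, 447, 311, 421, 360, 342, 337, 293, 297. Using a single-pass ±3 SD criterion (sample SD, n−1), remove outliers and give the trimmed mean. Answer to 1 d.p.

n = 9, ΣRT = 3116, M = 346.222
Σ(x−M)² = 23997.56; s = √(23997.56/8) = 54.769
Cutoffs: 346.222 ± 3·54.769 → [181.9, 510.5]
No RTs fall outside the cutoffs; all 9 retained. Mean = 3116/9 = 346.222

346.2 ms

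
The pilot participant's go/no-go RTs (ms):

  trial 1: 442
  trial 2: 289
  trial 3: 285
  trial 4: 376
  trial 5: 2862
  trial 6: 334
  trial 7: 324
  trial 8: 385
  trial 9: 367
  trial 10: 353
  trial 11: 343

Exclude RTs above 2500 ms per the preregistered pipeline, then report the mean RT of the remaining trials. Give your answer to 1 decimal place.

349.8 ms

Excluded: 2862
Retained (n=10): Σ = 3498
Mean = 3498/10 = 349.8000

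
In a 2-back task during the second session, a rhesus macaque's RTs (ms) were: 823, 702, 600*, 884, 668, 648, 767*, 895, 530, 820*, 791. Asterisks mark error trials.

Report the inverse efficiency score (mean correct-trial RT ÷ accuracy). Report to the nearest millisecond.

Correct trials (n=8): 823, 702, 884, 668, 648, 895, 530, 791
Mean correct RT = 5941/8 = 742.6250 ms
Proportion correct = 8/11
IES = 742.6250 / (8/11) = 1021.109 ms

1021 ms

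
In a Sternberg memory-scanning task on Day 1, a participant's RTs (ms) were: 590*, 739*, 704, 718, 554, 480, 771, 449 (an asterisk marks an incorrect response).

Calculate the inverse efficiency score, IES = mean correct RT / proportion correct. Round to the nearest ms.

817 ms

Correct trials (n=6): 704, 718, 554, 480, 771, 449
Mean correct RT = 3676/6 = 612.6667 ms
Proportion correct = 6/8
IES = 612.6667 / (6/8) = 816.889 ms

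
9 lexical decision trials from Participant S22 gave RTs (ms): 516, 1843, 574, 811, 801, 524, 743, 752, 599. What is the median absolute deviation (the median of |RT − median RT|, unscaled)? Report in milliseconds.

Sorted: 516, 524, 574, 599, 743, 752, 801, 811, 1843 → median = 743
|x − 743|: 227, 1100, 169, 68, 58, 219, 0, 9, 144
Sorted deviations: 0, 9, 58, 68, 144, 169, 219, 227, 1100 → MAD = 144

144 ms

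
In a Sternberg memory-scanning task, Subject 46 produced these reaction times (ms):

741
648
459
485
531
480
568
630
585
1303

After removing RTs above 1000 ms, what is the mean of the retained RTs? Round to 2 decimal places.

Excluded: 1303
Retained (n=9): Σ = 5127
Mean = 5127/9 = 569.6667

569.67 ms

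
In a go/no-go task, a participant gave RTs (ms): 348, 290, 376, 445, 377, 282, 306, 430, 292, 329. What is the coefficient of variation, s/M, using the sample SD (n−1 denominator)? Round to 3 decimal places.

n = 10, Σ = 3475, M = 347.5000
Σ(x−M)² = 30736.500; s = √(30736.500/9) = 58.4394
CV = 58.4394 / 347.5000 = 0.16817

0.168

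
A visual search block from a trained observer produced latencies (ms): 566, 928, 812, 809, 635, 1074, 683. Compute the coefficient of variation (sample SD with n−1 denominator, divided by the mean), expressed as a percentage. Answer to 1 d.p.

22.4%

n = 7, Σ = 5507, M = 786.7143
Σ(x−M)² = 186119.429; s = √(186119.429/6) = 176.1247
CV = 176.1247 / 786.7143 = 0.22387 = 22.387%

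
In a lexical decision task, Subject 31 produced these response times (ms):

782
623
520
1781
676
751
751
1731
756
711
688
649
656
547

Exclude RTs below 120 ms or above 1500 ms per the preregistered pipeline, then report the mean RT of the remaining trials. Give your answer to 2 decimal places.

675.83 ms

Excluded: 1731, 1781
Retained (n=12): Σ = 8110
Mean = 8110/12 = 675.8333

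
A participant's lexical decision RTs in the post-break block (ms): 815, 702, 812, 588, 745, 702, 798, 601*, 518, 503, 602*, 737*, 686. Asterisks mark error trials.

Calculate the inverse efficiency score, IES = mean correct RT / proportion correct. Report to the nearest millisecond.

893 ms

Correct trials (n=10): 815, 702, 812, 588, 745, 702, 798, 518, 503, 686
Mean correct RT = 6869/10 = 686.9000 ms
Proportion correct = 10/13
IES = 686.9000 / (10/13) = 892.970 ms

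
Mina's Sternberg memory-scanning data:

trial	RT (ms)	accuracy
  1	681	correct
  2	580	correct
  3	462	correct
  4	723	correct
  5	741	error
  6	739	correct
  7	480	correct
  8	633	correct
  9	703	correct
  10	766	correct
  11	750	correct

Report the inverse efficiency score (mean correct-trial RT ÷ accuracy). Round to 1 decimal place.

716.9 ms

Correct trials (n=10): 681, 580, 462, 723, 739, 480, 633, 703, 766, 750
Mean correct RT = 6517/10 = 651.7000 ms
Proportion correct = 10/11
IES = 651.7000 / (10/11) = 716.870 ms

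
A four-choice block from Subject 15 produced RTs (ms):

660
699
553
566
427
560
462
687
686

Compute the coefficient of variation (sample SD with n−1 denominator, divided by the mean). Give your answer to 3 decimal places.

0.171

n = 9, Σ = 5300, M = 588.8889
Σ(x−M)² = 81192.889; s = √(81192.889/8) = 100.7428
CV = 100.7428 / 588.8889 = 0.17107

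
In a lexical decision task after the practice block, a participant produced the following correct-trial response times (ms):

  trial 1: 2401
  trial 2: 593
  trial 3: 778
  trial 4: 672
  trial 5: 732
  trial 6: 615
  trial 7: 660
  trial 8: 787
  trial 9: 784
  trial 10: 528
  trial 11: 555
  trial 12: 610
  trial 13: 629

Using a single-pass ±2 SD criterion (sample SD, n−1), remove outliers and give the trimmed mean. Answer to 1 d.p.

n = 13, ΣRT = 10344, M = 795.692
Σ(x−M)² = 2880900.77; s = √(2880900.77/12) = 489.975
Cutoffs: 795.692 ± 2·489.975 → [-184.3, 1775.6]
Outside: 2401 → excluded.
Retained (n=12): Σ = 7943, mean = 7943/12 = 661.917

661.9 ms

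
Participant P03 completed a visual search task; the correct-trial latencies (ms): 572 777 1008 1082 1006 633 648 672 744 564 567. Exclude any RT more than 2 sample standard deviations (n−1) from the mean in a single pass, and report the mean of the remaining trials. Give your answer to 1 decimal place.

752.1 ms

n = 11, ΣRT = 8273, M = 752.091
Σ(x−M)² = 372986.91; s = √(372986.91/10) = 193.129
Cutoffs: 752.091 ± 2·193.129 → [365.8, 1138.3]
No RTs fall outside the cutoffs; all 11 retained. Mean = 8273/11 = 752.091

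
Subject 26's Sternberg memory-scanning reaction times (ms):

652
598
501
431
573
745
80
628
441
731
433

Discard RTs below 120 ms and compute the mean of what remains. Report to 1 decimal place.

573.3 ms

Excluded: 80
Retained (n=10): Σ = 5733
Mean = 5733/10 = 573.3000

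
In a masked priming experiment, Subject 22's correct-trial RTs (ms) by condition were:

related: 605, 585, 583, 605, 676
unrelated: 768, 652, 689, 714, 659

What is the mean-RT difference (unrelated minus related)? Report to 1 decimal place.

85.6 ms

M(related) = 3054/5 = 610.800
M(unrelated) = 3482/5 = 696.400
Difference = 696.400 − 610.800 = 85.600 ms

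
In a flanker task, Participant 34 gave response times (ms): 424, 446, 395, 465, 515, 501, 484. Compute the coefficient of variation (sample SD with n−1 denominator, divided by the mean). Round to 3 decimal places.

n = 7, Σ = 3230, M = 461.4286
Σ(x−M)² = 11009.714; s = √(11009.714/6) = 42.8363
CV = 42.8363 / 461.4286 = 0.09283

0.093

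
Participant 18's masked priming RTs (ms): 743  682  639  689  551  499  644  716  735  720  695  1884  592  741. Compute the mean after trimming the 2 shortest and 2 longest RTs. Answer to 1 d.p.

685.3 ms

Sorted: 499, 551, 592, 639, 644, 682, 689, 695, 716, 720, 735, 741, 743, 1884
Drop lowest 2 (499, 551) and highest 2 (743, 1884)
Remaining (n=10): Σ = 6853, mean = 6853/10 = 685.300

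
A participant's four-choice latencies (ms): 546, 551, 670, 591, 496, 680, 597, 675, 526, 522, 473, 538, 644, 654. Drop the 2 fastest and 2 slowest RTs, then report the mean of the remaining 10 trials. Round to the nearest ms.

584 ms

Sorted: 473, 496, 522, 526, 538, 546, 551, 591, 597, 644, 654, 670, 675, 680
Drop lowest 2 (473, 496) and highest 2 (675, 680)
Remaining (n=10): Σ = 5839, mean = 5839/10 = 583.900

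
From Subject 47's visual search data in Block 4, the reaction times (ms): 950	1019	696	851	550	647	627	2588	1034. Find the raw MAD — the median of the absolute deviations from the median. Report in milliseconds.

183 ms

Sorted: 550, 627, 647, 696, 851, 950, 1019, 1034, 2588 → median = 851
|x − 851|: 99, 168, 155, 0, 301, 204, 224, 1737, 183
Sorted deviations: 0, 99, 155, 168, 183, 204, 224, 301, 1737 → MAD = 183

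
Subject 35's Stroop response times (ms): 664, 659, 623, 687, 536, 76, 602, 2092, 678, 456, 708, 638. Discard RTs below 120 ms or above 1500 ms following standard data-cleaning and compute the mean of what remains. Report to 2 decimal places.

625.10 ms

Excluded: 76, 2092
Retained (n=10): Σ = 6251
Mean = 6251/10 = 625.1000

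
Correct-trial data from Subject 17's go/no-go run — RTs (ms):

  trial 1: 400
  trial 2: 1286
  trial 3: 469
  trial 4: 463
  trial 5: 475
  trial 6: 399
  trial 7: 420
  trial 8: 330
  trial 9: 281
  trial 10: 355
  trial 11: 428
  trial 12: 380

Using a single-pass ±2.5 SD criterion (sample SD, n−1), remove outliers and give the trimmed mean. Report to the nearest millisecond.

400 ms

n = 12, ΣRT = 5686, M = 473.833
Σ(x−M)² = 756605.67; s = √(756605.67/11) = 262.264
Cutoffs: 473.833 ± 2.5·262.264 → [-181.8, 1129.5]
Outside: 1286 → excluded.
Retained (n=11): Σ = 4400, mean = 4400/11 = 400.000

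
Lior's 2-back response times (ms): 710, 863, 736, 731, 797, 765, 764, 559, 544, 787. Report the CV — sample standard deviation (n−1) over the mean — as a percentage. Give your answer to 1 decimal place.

n = 10, Σ = 7256, M = 725.6000
Σ(x−M)² = 91888.400; s = √(91888.400/9) = 101.0437
CV = 101.0437 / 725.6000 = 0.13926 = 13.926%

13.9%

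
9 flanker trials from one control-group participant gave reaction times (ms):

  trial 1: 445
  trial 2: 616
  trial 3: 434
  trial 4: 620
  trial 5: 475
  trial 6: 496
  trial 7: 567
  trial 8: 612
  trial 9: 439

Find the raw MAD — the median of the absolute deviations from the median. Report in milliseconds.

62 ms

Sorted: 434, 439, 445, 475, 496, 567, 612, 616, 620 → median = 496
|x − 496|: 51, 120, 62, 124, 21, 0, 71, 116, 57
Sorted deviations: 0, 21, 51, 57, 62, 71, 116, 120, 124 → MAD = 62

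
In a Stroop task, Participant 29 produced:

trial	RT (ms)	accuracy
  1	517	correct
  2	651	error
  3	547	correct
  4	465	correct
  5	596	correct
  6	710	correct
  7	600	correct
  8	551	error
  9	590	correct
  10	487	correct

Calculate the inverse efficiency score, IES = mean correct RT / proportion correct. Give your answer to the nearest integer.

705 ms

Correct trials (n=8): 517, 547, 465, 596, 710, 600, 590, 487
Mean correct RT = 4512/8 = 564.0000 ms
Proportion correct = 8/10
IES = 564.0000 / (8/10) = 705.000 ms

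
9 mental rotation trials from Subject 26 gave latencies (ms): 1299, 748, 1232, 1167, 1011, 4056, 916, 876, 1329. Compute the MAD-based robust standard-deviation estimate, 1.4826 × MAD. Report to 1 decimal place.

Sorted: 748, 876, 916, 1011, 1167, 1232, 1299, 1329, 4056 → median = 1167
|x − 1167| sorted: 0, 65, 132, 156, 162, 251, 291, 419, 2889 → MAD = 162
Robust SD ≈ 1.4826 × 162 = 240.181

240.2 ms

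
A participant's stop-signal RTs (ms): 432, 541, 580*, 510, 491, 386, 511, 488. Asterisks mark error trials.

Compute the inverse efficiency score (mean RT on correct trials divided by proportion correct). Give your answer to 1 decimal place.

Correct trials (n=7): 432, 541, 510, 491, 386, 511, 488
Mean correct RT = 3359/7 = 479.8571 ms
Proportion correct = 7/8
IES = 479.8571 / (7/8) = 548.408 ms

548.4 ms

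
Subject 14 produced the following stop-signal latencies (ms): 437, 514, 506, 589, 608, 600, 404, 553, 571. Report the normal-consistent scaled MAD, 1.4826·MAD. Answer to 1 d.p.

69.7 ms

Sorted: 404, 437, 506, 514, 553, 571, 589, 600, 608 → median = 553
|x − 553| sorted: 0, 18, 36, 39, 47, 47, 55, 116, 149 → MAD = 47
Robust SD ≈ 1.4826 × 47 = 69.682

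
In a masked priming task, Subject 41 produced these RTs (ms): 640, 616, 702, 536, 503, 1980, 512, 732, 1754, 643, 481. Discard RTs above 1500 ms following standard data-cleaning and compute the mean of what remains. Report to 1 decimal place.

Excluded: 1754, 1980
Retained (n=9): Σ = 5365
Mean = 5365/9 = 596.1111

596.1 ms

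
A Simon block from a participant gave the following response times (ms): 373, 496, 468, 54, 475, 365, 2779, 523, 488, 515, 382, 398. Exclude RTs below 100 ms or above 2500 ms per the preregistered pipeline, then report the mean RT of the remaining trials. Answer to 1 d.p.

Excluded: 54, 2779
Retained (n=10): Σ = 4483
Mean = 4483/10 = 448.3000

448.3 ms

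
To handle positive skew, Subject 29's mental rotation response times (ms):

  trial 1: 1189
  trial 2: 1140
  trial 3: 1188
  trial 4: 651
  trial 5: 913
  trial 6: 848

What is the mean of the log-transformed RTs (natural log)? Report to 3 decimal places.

ln(RT): 7.0809, 7.0388, 7.0800, 6.4785, 6.8167, 6.7429
Σ ln(RT) = 41.2378
Mean = 41.2378/6 = 6.87297

6.873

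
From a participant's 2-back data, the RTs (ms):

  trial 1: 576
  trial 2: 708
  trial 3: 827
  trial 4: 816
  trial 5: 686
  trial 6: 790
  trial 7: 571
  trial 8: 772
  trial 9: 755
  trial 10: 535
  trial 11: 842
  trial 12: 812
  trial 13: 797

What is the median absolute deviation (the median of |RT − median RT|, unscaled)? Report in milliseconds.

55 ms

Sorted: 535, 571, 576, 686, 708, 755, 772, 790, 797, 812, 816, 827, 842 → median = 772
|x − 772|: 196, 64, 55, 44, 86, 18, 201, 0, 17, 237, 70, 40, 25
Sorted deviations: 0, 17, 18, 25, 40, 44, 55, 64, 70, 86, 196, 201, 237 → MAD = 55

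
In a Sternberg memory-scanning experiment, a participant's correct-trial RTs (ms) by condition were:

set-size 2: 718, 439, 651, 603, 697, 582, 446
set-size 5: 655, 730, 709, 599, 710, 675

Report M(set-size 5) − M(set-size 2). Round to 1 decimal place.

88.8 ms

M(set-size 2) = 4136/7 = 590.857
M(set-size 5) = 4078/6 = 679.667
Difference = 679.667 − 590.857 = 88.810 ms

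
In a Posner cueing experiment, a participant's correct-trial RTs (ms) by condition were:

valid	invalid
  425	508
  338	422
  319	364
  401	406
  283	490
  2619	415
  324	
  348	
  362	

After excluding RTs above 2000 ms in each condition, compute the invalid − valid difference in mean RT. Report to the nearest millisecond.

84 ms

valid: exclude 2619
M(valid) = 2800/8 = 350.000
M(invalid) = 2605/6 = 434.167
Difference = 434.167 − 350.000 = 84.167 ms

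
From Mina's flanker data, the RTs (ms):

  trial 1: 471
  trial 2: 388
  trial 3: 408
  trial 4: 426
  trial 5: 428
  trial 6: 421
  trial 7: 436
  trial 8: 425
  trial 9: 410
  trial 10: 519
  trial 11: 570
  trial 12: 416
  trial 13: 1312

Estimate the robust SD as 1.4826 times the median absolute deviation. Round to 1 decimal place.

23.7 ms

Sorted: 388, 408, 410, 416, 421, 425, 426, 428, 436, 471, 519, 570, 1312 → median = 426
|x − 426| sorted: 0, 1, 2, 5, 10, 10, 16, 18, 38, 45, 93, 144, 886 → MAD = 16
Robust SD ≈ 1.4826 × 16 = 23.722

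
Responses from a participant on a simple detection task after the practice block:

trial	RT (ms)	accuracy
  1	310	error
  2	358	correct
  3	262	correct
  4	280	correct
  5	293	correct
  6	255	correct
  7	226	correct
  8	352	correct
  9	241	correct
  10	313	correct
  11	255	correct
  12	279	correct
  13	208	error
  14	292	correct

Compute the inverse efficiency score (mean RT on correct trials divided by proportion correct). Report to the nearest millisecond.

Correct trials (n=12): 358, 262, 280, 293, 255, 226, 352, 241, 313, 255, 279, 292
Mean correct RT = 3406/12 = 283.8333 ms
Proportion correct = 12/14
IES = 283.8333 / (12/14) = 331.139 ms

331 ms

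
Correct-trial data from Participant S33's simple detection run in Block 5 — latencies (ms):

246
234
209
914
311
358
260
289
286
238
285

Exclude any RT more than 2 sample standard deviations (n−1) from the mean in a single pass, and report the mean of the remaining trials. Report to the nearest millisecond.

n = 11, ΣRT = 3630, M = 330.000
Σ(x−M)² = 392120.00; s = √(392120.00/10) = 198.020
Cutoffs: 330.000 ± 2·198.020 → [-66.0, 726.0]
Outside: 914 → excluded.
Retained (n=10): Σ = 2716, mean = 2716/10 = 271.600

272 ms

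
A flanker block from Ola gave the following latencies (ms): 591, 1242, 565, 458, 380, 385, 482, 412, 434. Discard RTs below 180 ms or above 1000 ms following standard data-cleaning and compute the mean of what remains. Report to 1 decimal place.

Excluded: 1242
Retained (n=8): Σ = 3707
Mean = 3707/8 = 463.3750

463.4 ms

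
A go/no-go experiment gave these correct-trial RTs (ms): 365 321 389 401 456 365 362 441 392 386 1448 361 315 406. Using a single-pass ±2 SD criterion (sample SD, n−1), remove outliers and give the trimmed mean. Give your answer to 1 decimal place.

n = 14, ΣRT = 6408, M = 457.714
Σ(x−M)² = 1075786.86; s = √(1075786.86/13) = 287.668
Cutoffs: 457.714 ± 2·287.668 → [-117.6, 1033.1]
Outside: 1448 → excluded.
Retained (n=13): Σ = 4960, mean = 4960/13 = 381.538

381.5 ms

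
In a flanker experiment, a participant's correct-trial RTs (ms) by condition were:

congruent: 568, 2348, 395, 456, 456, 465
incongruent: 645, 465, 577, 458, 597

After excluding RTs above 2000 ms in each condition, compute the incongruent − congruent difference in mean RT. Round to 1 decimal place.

80.4 ms

congruent: exclude 2348
M(congruent) = 2340/5 = 468.000
M(incongruent) = 2742/5 = 548.400
Difference = 548.400 − 468.000 = 80.400 ms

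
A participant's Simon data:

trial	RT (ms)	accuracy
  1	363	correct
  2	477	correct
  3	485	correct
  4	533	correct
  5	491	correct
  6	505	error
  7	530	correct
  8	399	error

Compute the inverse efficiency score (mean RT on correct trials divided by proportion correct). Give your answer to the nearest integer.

640 ms

Correct trials (n=6): 363, 477, 485, 533, 491, 530
Mean correct RT = 2879/6 = 479.8333 ms
Proportion correct = 6/8
IES = 479.8333 / (6/8) = 639.778 ms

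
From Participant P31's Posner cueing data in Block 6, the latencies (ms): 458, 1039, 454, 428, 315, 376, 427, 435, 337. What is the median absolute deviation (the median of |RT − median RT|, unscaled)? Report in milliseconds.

30 ms

Sorted: 315, 337, 376, 427, 428, 435, 454, 458, 1039 → median = 428
|x − 428|: 30, 611, 26, 0, 113, 52, 1, 7, 91
Sorted deviations: 0, 1, 7, 26, 30, 52, 91, 113, 611 → MAD = 30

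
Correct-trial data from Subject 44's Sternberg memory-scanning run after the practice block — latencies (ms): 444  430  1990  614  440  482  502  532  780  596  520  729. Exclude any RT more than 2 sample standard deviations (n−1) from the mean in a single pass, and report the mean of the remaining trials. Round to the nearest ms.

n = 12, ΣRT = 8059, M = 671.583
Σ(x−M)² = 2033250.92; s = √(2033250.92/11) = 429.931
Cutoffs: 671.583 ± 2·429.931 → [-188.3, 1531.4]
Outside: 1990 → excluded.
Retained (n=11): Σ = 6069, mean = 6069/11 = 551.727

552 ms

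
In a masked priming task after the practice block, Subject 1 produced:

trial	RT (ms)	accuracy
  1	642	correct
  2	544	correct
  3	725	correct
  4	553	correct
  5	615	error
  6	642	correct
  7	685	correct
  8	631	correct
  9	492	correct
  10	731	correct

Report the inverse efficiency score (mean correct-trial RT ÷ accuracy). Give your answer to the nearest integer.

697 ms

Correct trials (n=9): 642, 544, 725, 553, 642, 685, 631, 492, 731
Mean correct RT = 5645/9 = 627.2222 ms
Proportion correct = 9/10
IES = 627.2222 / (9/10) = 696.914 ms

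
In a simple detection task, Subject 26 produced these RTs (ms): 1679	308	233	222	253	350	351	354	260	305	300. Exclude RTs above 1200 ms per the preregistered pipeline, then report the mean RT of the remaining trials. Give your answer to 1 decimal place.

Excluded: 1679
Retained (n=10): Σ = 2936
Mean = 2936/10 = 293.6000

293.6 ms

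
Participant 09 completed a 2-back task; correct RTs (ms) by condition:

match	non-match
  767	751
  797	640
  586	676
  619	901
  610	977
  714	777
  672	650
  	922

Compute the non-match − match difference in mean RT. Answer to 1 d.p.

M(match) = 4765/7 = 680.714
M(non-match) = 6294/8 = 786.750
Difference = 786.750 − 680.714 = 106.036 ms

106.0 ms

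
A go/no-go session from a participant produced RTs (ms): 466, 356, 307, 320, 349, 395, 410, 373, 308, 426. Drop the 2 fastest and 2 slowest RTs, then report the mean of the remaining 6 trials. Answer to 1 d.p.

Sorted: 307, 308, 320, 349, 356, 373, 395, 410, 426, 466
Drop lowest 2 (307, 308) and highest 2 (426, 466)
Remaining (n=6): Σ = 2203, mean = 2203/6 = 367.167

367.2 ms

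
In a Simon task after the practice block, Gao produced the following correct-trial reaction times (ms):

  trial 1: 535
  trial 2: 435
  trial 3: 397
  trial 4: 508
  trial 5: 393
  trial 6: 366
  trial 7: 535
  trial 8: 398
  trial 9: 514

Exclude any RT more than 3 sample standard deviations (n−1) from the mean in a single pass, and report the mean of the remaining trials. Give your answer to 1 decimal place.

453.4 ms

n = 9, ΣRT = 4081, M = 453.444
Σ(x−M)² = 37846.22; s = √(37846.22/8) = 68.781
Cutoffs: 453.444 ± 3·68.781 → [247.1, 659.8]
No RTs fall outside the cutoffs; all 9 retained. Mean = 4081/9 = 453.444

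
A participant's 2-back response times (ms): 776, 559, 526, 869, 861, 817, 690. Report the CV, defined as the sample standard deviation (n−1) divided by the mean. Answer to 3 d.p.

n = 7, Σ = 5098, M = 728.2857
Σ(x−M)² = 118603.429; s = √(118603.429/6) = 140.5960
CV = 140.5960 / 728.2857 = 0.19305

0.193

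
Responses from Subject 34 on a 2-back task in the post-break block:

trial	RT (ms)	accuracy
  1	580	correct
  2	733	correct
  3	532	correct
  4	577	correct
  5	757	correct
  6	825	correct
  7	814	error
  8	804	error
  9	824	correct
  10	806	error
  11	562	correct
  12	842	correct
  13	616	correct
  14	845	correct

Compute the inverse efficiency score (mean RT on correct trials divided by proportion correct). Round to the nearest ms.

890 ms

Correct trials (n=11): 580, 733, 532, 577, 757, 825, 824, 562, 842, 616, 845
Mean correct RT = 7693/11 = 699.3636 ms
Proportion correct = 11/14
IES = 699.3636 / (11/14) = 890.099 ms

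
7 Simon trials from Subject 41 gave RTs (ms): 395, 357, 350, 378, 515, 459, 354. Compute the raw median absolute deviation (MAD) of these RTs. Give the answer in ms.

Sorted: 350, 354, 357, 378, 395, 459, 515 → median = 378
|x − 378|: 17, 21, 28, 0, 137, 81, 24
Sorted deviations: 0, 17, 21, 24, 28, 81, 137 → MAD = 24

24 ms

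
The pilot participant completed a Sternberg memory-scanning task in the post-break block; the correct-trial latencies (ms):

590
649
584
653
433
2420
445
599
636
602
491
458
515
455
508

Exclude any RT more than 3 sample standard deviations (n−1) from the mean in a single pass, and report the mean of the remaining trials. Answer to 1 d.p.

544.1 ms

n = 15, ΣRT = 10038, M = 669.200
Σ(x−M)² = 3368110.40; s = √(3368110.40/14) = 490.489
Cutoffs: 669.200 ± 3·490.489 → [-802.3, 2140.7]
Outside: 2420 → excluded.
Retained (n=14): Σ = 7618, mean = 7618/14 = 544.143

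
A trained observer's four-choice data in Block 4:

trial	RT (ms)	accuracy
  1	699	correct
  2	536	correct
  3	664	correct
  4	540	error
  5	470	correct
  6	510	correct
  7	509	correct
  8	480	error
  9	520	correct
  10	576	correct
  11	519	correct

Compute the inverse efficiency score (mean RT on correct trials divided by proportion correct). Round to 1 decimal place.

Correct trials (n=9): 699, 536, 664, 470, 510, 509, 520, 576, 519
Mean correct RT = 5003/9 = 555.8889 ms
Proportion correct = 9/11
IES = 555.8889 / (9/11) = 679.420 ms

679.4 ms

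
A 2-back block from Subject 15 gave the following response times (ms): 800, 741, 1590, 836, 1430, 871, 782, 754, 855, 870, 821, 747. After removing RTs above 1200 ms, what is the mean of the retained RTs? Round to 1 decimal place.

Excluded: 1430, 1590
Retained (n=10): Σ = 8077
Mean = 8077/10 = 807.7000

807.7 ms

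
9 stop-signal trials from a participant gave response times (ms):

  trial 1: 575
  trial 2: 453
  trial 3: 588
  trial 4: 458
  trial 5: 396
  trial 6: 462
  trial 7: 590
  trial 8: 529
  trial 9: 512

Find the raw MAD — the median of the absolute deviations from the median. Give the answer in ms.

Sorted: 396, 453, 458, 462, 512, 529, 575, 588, 590 → median = 512
|x − 512|: 63, 59, 76, 54, 116, 50, 78, 17, 0
Sorted deviations: 0, 17, 50, 54, 59, 63, 76, 78, 116 → MAD = 59

59 ms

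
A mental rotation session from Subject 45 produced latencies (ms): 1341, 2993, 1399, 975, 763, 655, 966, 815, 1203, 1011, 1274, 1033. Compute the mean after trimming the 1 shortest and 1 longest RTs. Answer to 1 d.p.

Sorted: 655, 763, 815, 966, 975, 1011, 1033, 1203, 1274, 1341, 1399, 2993
Drop lowest 1 (655) and highest 1 (2993)
Remaining (n=10): Σ = 10780, mean = 10780/10 = 1078.000

1078.0 ms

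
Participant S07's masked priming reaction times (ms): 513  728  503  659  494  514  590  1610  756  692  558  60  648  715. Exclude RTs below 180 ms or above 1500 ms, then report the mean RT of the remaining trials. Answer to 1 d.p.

Excluded: 60, 1610
Retained (n=12): Σ = 7370
Mean = 7370/12 = 614.1667

614.2 ms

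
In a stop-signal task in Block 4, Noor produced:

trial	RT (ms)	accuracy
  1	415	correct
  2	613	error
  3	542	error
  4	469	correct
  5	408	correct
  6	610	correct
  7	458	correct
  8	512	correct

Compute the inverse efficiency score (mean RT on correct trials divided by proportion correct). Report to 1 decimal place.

638.2 ms

Correct trials (n=6): 415, 469, 408, 610, 458, 512
Mean correct RT = 2872/6 = 478.6667 ms
Proportion correct = 6/8
IES = 478.6667 / (6/8) = 638.222 ms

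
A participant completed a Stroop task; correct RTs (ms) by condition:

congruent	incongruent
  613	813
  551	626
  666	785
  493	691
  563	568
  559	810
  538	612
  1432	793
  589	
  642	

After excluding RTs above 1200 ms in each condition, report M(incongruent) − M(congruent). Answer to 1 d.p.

132.9 ms

congruent: exclude 1432
M(congruent) = 5214/9 = 579.333
M(incongruent) = 5698/8 = 712.250
Difference = 712.250 − 579.333 = 132.917 ms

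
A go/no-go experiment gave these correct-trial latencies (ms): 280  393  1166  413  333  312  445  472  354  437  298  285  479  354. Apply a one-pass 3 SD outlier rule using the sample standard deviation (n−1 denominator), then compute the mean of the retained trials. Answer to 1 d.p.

n = 14, ΣRT = 6021, M = 430.071
Σ(x−M)² = 643626.93; s = √(643626.93/13) = 222.508
Cutoffs: 430.071 ± 3·222.508 → [-237.5, 1097.6]
Outside: 1166 → excluded.
Retained (n=13): Σ = 4855, mean = 4855/13 = 373.462

373.5 ms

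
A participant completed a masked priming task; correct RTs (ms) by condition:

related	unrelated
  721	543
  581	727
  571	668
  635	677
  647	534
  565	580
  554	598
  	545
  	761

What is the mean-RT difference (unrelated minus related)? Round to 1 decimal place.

15.3 ms

M(related) = 4274/7 = 610.571
M(unrelated) = 5633/9 = 625.889
Difference = 625.889 − 610.571 = 15.317 ms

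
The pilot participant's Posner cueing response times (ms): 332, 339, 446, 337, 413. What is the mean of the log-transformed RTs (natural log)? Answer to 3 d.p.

ln(RT): 5.8051, 5.8260, 6.1003, 5.8201, 6.0234
Σ ln(RT) = 29.5750
Mean = 29.5750/5 = 5.91500

5.915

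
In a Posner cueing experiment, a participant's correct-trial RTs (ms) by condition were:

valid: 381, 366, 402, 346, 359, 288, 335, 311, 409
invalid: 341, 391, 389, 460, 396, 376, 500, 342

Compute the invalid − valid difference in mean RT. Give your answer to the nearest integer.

44 ms

M(valid) = 3197/9 = 355.222
M(invalid) = 3195/8 = 399.375
Difference = 399.375 − 355.222 = 44.153 ms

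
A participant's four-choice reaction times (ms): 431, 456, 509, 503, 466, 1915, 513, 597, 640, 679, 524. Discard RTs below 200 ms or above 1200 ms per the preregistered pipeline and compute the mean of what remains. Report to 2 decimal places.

531.80 ms

Excluded: 1915
Retained (n=10): Σ = 5318
Mean = 5318/10 = 531.8000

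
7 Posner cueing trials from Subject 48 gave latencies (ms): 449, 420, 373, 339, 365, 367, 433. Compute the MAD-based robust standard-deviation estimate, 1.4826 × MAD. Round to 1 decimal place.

50.4 ms

Sorted: 339, 365, 367, 373, 420, 433, 449 → median = 373
|x − 373| sorted: 0, 6, 8, 34, 47, 60, 76 → MAD = 34
Robust SD ≈ 1.4826 × 34 = 50.408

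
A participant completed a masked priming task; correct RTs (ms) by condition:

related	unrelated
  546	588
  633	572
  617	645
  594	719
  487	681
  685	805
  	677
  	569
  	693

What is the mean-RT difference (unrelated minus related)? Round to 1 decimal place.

67.3 ms

M(related) = 3562/6 = 593.667
M(unrelated) = 5949/9 = 661.000
Difference = 661.000 − 593.667 = 67.333 ms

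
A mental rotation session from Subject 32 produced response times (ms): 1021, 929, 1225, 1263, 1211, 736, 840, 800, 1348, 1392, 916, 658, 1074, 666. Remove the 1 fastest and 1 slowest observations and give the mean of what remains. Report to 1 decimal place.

1002.4 ms

Sorted: 658, 666, 736, 800, 840, 916, 929, 1021, 1074, 1211, 1225, 1263, 1348, 1392
Drop lowest 1 (658) and highest 1 (1392)
Remaining (n=12): Σ = 12029, mean = 12029/12 = 1002.417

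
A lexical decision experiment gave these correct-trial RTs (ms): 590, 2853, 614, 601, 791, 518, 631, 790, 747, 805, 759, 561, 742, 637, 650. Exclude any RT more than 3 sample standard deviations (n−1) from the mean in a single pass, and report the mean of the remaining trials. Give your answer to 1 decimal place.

674.0 ms

n = 15, ΣRT = 12289, M = 819.267
Σ(x−M)² = 4549872.93; s = √(4549872.93/14) = 570.080
Cutoffs: 819.267 ± 3·570.080 → [-891.0, 2529.5]
Outside: 2853 → excluded.
Retained (n=14): Σ = 9436, mean = 9436/14 = 674.000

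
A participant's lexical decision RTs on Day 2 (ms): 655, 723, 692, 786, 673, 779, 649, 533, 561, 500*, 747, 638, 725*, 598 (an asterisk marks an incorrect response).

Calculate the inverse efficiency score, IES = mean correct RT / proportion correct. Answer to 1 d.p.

Correct trials (n=12): 655, 723, 692, 786, 673, 779, 649, 533, 561, 747, 638, 598
Mean correct RT = 8034/12 = 669.5000 ms
Proportion correct = 12/14
IES = 669.5000 / (12/14) = 781.083 ms

781.1 ms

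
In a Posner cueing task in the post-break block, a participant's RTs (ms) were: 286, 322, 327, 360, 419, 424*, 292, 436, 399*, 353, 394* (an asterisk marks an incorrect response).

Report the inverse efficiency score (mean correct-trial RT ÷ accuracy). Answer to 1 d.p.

480.4 ms

Correct trials (n=8): 286, 322, 327, 360, 419, 292, 436, 353
Mean correct RT = 2795/8 = 349.3750 ms
Proportion correct = 8/11
IES = 349.3750 / (8/11) = 480.391 ms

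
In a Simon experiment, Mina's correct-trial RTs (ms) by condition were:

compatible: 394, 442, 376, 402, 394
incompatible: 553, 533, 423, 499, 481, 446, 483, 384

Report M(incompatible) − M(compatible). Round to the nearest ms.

74 ms

M(compatible) = 2008/5 = 401.600
M(incompatible) = 3802/8 = 475.250
Difference = 475.250 − 401.600 = 73.650 ms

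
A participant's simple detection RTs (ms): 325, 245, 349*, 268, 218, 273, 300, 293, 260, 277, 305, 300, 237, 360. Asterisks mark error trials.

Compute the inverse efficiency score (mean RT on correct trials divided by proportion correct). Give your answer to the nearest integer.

303 ms

Correct trials (n=13): 325, 245, 268, 218, 273, 300, 293, 260, 277, 305, 300, 237, 360
Mean correct RT = 3661/13 = 281.6154 ms
Proportion correct = 13/14
IES = 281.6154 / (13/14) = 303.278 ms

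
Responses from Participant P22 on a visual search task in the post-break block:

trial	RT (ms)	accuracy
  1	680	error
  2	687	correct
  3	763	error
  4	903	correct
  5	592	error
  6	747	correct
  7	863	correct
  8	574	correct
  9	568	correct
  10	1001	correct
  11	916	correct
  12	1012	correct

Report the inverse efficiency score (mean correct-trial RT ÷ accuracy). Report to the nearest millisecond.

1077 ms

Correct trials (n=9): 687, 903, 747, 863, 574, 568, 1001, 916, 1012
Mean correct RT = 7271/9 = 807.8889 ms
Proportion correct = 9/12
IES = 807.8889 / (9/12) = 1077.185 ms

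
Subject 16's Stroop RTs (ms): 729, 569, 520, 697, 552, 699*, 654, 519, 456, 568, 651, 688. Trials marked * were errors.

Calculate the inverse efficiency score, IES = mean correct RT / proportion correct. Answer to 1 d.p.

654.8 ms

Correct trials (n=11): 729, 569, 520, 697, 552, 654, 519, 456, 568, 651, 688
Mean correct RT = 6603/11 = 600.2727 ms
Proportion correct = 11/12
IES = 600.2727 / (11/12) = 654.843 ms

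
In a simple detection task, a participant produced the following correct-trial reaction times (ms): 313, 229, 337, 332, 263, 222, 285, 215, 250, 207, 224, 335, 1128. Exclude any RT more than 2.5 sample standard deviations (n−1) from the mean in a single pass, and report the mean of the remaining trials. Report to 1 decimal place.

n = 13, ΣRT = 4340, M = 333.846
Σ(x−M)² = 711347.69; s = √(711347.69/12) = 243.473
Cutoffs: 333.846 ± 2.5·243.473 → [-274.8, 942.5]
Outside: 1128 → excluded.
Retained (n=12): Σ = 3212, mean = 3212/12 = 267.667

267.7 ms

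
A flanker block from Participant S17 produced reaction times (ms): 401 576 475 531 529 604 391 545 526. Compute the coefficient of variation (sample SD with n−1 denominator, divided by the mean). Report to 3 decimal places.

n = 9, Σ = 4578, M = 508.6667
Σ(x−M)² = 42726.000; s = √(42726.000/8) = 73.0804
CV = 73.0804 / 508.6667 = 0.14367

0.144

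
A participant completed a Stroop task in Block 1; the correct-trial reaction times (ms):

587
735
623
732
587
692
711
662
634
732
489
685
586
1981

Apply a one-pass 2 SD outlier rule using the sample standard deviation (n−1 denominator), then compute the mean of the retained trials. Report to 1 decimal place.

n = 14, ΣRT = 10436, M = 745.429
Σ(x−M)² = 1710535.43; s = √(1710535.43/13) = 362.739
Cutoffs: 745.429 ± 2·362.739 → [20.0, 1470.9]
Outside: 1981 → excluded.
Retained (n=13): Σ = 8455, mean = 8455/13 = 650.385

650.4 ms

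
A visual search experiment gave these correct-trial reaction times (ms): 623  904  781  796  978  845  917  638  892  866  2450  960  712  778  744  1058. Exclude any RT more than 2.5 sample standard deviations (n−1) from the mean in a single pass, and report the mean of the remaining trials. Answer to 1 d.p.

832.8 ms

n = 16, ΣRT = 14942, M = 933.875
Σ(x−M)² = 2668251.75; s = √(2668251.75/15) = 421.762
Cutoffs: 933.875 ± 2.5·421.762 → [-120.5, 1988.3]
Outside: 2450 → excluded.
Retained (n=15): Σ = 12492, mean = 12492/15 = 832.800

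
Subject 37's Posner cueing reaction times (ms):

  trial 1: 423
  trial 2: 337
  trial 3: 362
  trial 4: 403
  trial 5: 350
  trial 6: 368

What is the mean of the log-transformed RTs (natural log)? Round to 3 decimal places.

ln(RT): 6.0474, 5.8201, 5.8916, 5.9989, 5.8579, 5.9081
Σ ln(RT) = 35.5241
Mean = 35.5241/6 = 5.92068

5.921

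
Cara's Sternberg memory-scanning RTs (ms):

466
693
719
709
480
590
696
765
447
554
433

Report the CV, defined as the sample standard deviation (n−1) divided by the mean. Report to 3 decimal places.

0.210

n = 11, Σ = 6552, M = 595.6364
Σ(x−M)² = 156792.545; s = √(156792.545/10) = 125.2168
CV = 125.2168 / 595.6364 = 0.21022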